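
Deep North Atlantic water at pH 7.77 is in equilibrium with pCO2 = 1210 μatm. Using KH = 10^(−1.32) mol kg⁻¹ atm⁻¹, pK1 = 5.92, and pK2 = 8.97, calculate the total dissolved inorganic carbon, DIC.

DIC = 4.42 mmol/kg

[CO2*] = KH · pCO2 = 10^(−1.32) × 1210×10^-6 = 5.791×10^-5 mol/kg
α₀ = 1/(1 + K1/[H⁺] + K1K2/[H⁺]²) = 1/(1 + 10^+1.85 + 10^+0.65) = 0.01311
DIC = [CO2*]/α₀ = 5.791×10^-5 / 0.01311 = 4.42 mmol/kg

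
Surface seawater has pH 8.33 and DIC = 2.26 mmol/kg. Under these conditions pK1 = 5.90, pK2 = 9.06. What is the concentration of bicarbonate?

[HCO3⁻] = 1.90 mmol/kg

α₁ = 1 / (1 + [H⁺]/K1 + K2/[H⁺]) = 1 / (1 + 10^-2.43 + 10^-0.73)
   = 1 / (1 + 0.0037154 + 0.18621) = 1/1.1899 = 0.8404
[HCO3⁻] = α₁ × DIC = 0.8404 × 2.26 = 1.90 mmol/kg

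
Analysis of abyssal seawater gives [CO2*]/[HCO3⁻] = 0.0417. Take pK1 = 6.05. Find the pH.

From K1 = [H⁺][HCO3⁻]/[CO2*]:  pH = pK1 − log₁₀([CO2*]/[HCO3⁻])
log₁₀(0.0417) = -1.380
pH = 6.05 − (-1.380) = 7.43

pH = 7.43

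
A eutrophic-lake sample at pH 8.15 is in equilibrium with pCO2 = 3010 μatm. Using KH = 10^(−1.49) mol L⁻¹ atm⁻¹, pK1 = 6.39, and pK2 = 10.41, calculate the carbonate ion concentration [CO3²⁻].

[CO2*] = KH · pCO2 = 10^(−1.49) × 3010×10^-6 = 9.740×10^-5 mol/L
α₀ = 1/(1 + K1/[H⁺] + K1K2/[H⁺]²) = 1/(1 + 10^+1.76 + 10^-0.50) = 0.01699
DIC = [CO2*]/α₀ = 9.740×10^-5 / 0.01699 = 5.733 mmol/L
[CO3²⁻] = α₂·DIC; α₂ = 0.005373, so [CO3²⁻] = 0.005373 × 5.733 = 0.0308 mmol/L

[CO3²⁻] = 0.0308 mmol/L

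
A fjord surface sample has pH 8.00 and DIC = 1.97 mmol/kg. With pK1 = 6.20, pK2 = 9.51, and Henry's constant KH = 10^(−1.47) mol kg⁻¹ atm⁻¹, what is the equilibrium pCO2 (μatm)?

α₀ = 1 / (1 + K1/[H⁺] + K1K2/[H⁺]²) = 1 / (1 + 10^+1.80 + 10^+0.29)
   = 1 / (1 + 63.096 + 1.9498) = 1/66.046 = 0.01514
[CO2*] = α₀ × DIC = 0.01514 × 1.97 = 0.02983 mmol/kg
pCO2 = [CO2*]/KH = 2.983×10^-5 / 3.388×10^-2 = 880 μatm

pCO2 = 880 μatm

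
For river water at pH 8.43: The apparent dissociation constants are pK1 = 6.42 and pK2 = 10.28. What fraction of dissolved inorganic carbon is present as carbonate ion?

α₂ = 1 / (1 + [H⁺]/K2 + [H⁺]²/(K1K2)) = 1 / (1 + 10^+1.85 + 10^-0.16)
   = 1 / (1 + 70.795 + 0.69183) = 1/72.486 = 0.01380

α₂ = 0.0138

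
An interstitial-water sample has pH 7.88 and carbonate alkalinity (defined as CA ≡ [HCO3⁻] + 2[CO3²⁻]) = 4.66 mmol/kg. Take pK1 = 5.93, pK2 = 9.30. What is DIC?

CA = [HCO3⁻] + 2[CO3²⁻] = (α₁ + 2α₂)·DIC
At pH 7.88: [H⁺]/K1 = 10^-1.95 = 0.011220, K2/[H⁺] = 10^-1.42 = 0.038019
α₁ = 1/(1 + 0.011220 + 0.038019) = 1/1.0492 = 0.9531; α₂ = α₁·K2/[H⁺] = 0.03623
α₁ + 2α₂ = 1.0255
DIC = CA / (α₁ + 2α₂) = 4.66 / 1.0255 = 4.54 mmol/kg

DIC = 4.54 mmol/kg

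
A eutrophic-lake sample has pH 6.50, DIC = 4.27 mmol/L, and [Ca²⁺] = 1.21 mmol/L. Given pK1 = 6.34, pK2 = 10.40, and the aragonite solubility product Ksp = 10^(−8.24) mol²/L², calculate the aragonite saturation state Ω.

α₂ = 1 / (1 + [H⁺]/K2 + [H⁺]²/(K1K2)) = 1 / (1 + 10^+3.90 + 10^+3.74)
   = 1 / (1 + 7943.3 + 5495.4) = 1/1.3440×10^4 = 7.441×10^-5
[CO3²⁻] = α₂ × DIC = 7.441×10^-5 × 4.27 = 0.0003177 mmol/L = 0.3177 μmol/L
Ksp = 10^(−8.24) = 5.754×10^-9
Ω = [Ca²⁺][CO3²⁻]/Ksp = (1.21×10^-3)(3.177×10^-7) / 5.754×10^-9 = 0.0668

Ω = 0.0668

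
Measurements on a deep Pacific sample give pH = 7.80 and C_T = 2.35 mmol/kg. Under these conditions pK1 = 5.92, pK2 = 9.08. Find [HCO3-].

α₁ = 1 / (1 + [H⁺]/K1 + K2/[H⁺]) = 1 / (1 + 10^-1.88 + 10^-1.28)
   = 1 / (1 + 0.013183 + 0.052481) = 1/1.0657 = 0.9384
[HCO3⁻] = α₁ × DIC = 0.9384 × 2.35 = 2.21 mmol/kg

[HCO3⁻] = 2.21 mmol/kg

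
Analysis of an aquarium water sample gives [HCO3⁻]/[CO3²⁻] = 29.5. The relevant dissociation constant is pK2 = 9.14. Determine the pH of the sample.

pH = 7.67

From K2 = [H⁺][CO3²⁻]/[HCO3⁻]:  pH = pK2 − log₁₀([HCO3⁻]/[CO3²⁻])
log₁₀(29.5) = +1.470
pH = 9.14 − (+1.470) = 7.67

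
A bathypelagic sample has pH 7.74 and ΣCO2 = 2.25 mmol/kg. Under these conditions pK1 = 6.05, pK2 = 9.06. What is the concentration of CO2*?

[CO2*] = 0.0430 mmol/kg

α₀ = 1 / (1 + K1/[H⁺] + K1K2/[H⁺]²) = 1 / (1 + 10^+1.69 + 10^+0.37)
   = 1 / (1 + 48.978 + 2.3442) = 1/52.322 = 0.01911
[CO2*] = α₀ × DIC = 0.01911 × 2.25 = 0.0430 mmol/kg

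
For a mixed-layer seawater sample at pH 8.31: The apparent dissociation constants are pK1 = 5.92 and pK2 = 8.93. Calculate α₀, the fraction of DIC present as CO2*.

α₀ = 0.00327

α₀ = 1 / (1 + K1/[H⁺] + K1K2/[H⁺]²) = 1 / (1 + 10^+2.39 + 10^+1.77)
   = 1 / (1 + 245.47 + 58.884) = 1/305.36 = 0.003275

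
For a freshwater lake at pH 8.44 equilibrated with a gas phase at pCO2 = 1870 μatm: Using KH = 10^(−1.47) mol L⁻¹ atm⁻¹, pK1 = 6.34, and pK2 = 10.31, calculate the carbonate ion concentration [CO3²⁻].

[CO3²⁻] = 0.108 mmol/L

[CO2*] = KH · pCO2 = 10^(−1.47) × 1870×10^-6 = 6.336×10^-5 mol/L
α₀ = 1/(1 + K1/[H⁺] + K1K2/[H⁺]²) = 1/(1 + 10^+2.10 + 10^+0.23) = 0.007777
DIC = [CO2*]/α₀ = 6.336×10^-5 / 0.007777 = 8.148 mmol/L
[CO3²⁻] = α₂·DIC; α₂ = 0.01321, so [CO3²⁻] = 0.01321 × 8.148 = 0.108 mmol/L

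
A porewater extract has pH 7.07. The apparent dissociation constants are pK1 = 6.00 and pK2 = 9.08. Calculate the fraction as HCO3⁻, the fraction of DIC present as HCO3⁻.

α₁ = 0.913

α₁ = 1 / (1 + [H⁺]/K1 + K2/[H⁺]) = 1 / (1 + 10^-1.07 + 10^-2.01)
   = 1 / (1 + 0.085114 + 0.0097724) = 1/1.0949 = 0.9133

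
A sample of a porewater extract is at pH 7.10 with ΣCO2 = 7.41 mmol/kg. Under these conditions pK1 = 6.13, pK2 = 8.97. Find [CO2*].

[CO2*] = 0.709 mmol/kg

α₀ = 1 / (1 + K1/[H⁺] + K1K2/[H⁺]²) = 1 / (1 + 10^+0.97 + 10^-0.90)
   = 1 / (1 + 9.3325 + 0.12589) = 1/10.458 = 0.09562
[CO2*] = α₀ × DIC = 0.09562 × 7.41 = 0.709 mmol/kg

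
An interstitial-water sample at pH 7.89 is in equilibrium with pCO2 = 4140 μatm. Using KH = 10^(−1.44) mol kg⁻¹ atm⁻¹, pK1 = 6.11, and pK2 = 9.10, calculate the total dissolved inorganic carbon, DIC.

[CO2*] = KH · pCO2 = 10^(−1.44) × 4140×10^-6 = 1.503×10^-4 mol/kg
α₀ = 1/(1 + K1/[H⁺] + K1K2/[H⁺]²) = 1/(1 + 10^+1.78 + 10^+0.57) = 0.01539
DIC = [CO2*]/α₀ = 1.503×10^-4 / 0.01539 = 9.77 mmol/kg

DIC = 9.77 mmol/kg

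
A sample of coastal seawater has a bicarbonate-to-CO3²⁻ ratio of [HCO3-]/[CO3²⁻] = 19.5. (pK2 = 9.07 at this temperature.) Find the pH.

pH = 7.78

From K2 = [H⁺][CO3²⁻]/[HCO3-]:  pH = pK2 − log₁₀([HCO3-]/[CO3²⁻])
log₁₀(19.5) = +1.290
pH = 9.07 − (+1.290) = 7.78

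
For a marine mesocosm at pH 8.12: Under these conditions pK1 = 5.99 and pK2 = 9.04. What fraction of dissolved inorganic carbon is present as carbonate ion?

α₂ = 1 / (1 + [H⁺]/K2 + [H⁺]²/(K1K2)) = 1 / (1 + 10^+0.92 + 10^-1.21)
   = 1 / (1 + 8.3176 + 0.061660) = 1/9.3793 = 0.1066

α₂ = 0.107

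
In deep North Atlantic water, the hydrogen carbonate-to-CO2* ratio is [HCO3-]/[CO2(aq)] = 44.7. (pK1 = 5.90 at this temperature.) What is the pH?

pH = 7.55

From K1 = [H⁺][HCO3-]/[CO2(aq)]:  pH = pK1 + log₁₀([HCO3-]/[CO2(aq)])
log₁₀(44.7) = +1.650
pH = 5.90 + (+1.650) = 7.55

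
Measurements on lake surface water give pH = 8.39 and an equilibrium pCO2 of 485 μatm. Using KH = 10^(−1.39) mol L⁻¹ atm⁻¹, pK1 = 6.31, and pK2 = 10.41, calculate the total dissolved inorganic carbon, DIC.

[CO2*] = KH · pCO2 = 10^(−1.39) × 485×10^-6 = 1.976×10^-5 mol/L
α₀ = 1/(1 + K1/[H⁺] + K1K2/[H⁺]²) = 1/(1 + 10^+2.08 + 10^+0.06) = 0.008172
DIC = [CO2*]/α₀ = 1.976×10^-5 / 0.008172 = 2.42 mmol/L

DIC = 2.42 mmol/L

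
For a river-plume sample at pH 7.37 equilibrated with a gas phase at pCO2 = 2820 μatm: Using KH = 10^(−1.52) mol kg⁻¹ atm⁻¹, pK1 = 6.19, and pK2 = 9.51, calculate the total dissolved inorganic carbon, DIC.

[CO2*] = KH · pCO2 = 10^(−1.52) × 2820×10^-6 = 8.516×10^-5 mol/kg
α₀ = 1/(1 + K1/[H⁺] + K1K2/[H⁺]²) = 1/(1 + 10^+1.18 + 10^-0.96) = 0.06156
DIC = [CO2*]/α₀ = 8.516×10^-5 / 0.06156 = 1.38 mmol/kg

DIC = 1.38 mmol/kg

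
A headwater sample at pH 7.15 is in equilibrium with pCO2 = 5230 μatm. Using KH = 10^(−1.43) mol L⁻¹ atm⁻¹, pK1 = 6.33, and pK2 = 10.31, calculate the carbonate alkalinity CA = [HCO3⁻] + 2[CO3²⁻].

[CO2*] = KH · pCO2 = 10^(−1.43) × 5230×10^-6 = 1.943×10^-4 mol/L
α₀ = 1/(1 + K1/[H⁺] + K1K2/[H⁺]²) = 1/(1 + 10^+0.82 + 10^-2.34) = 0.1314
DIC = [CO2*]/α₀ = 1.943×10^-4 / 0.1314 = 1.479 mmol/L
CA = (α₁ + 2α₂)·DIC = (0.8680 + 2×0.0006005) × 1.479 = 1.29 mmol/L

CA = 1.29 mmol/L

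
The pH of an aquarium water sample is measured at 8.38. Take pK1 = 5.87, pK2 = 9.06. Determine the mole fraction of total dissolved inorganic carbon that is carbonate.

α₂ = 0.172

α₂ = 1 / (1 + [H⁺]/K2 + [H⁺]²/(K1K2)) = 1 / (1 + 10^+0.68 + 10^-1.83)
   = 1 / (1 + 4.7863 + 0.014791) = 1/5.8011 = 0.1724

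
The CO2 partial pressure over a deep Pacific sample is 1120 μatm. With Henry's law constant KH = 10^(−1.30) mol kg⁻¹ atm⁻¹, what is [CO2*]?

KH = 10^(−1.30) = 5.012×10^-2 mol kg⁻¹ atm⁻¹
[CO2*] = KH · pCO2 = 5.012×10^-2 × 1120×10^-6 atm = 5.61×10^-5 mol/kg

[CO2*] = 56.1 μmol/kg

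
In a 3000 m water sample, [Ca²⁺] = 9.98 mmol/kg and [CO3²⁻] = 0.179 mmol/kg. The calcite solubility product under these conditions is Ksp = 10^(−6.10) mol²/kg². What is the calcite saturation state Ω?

Ksp = 10^(−6.10) = 7.943×10^-7
Ω = [Ca²⁺][CO3²⁻]/Ksp = (9.98×10^-3)(0.179×10^-3) / 7.943×10^-7 = 2.25

Ω = 2.25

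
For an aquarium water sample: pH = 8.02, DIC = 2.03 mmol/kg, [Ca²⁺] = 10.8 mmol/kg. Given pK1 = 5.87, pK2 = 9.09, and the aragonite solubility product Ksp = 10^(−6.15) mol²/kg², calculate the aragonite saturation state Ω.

α₂ = 1 / (1 + [H⁺]/K2 + [H⁺]²/(K1K2)) = 1 / (1 + 10^+1.07 + 10^-1.08)
   = 1 / (1 + 11.749 + 0.083176) = 1/12.832 = 0.07793
[CO3²⁻] = α₂ × DIC = 0.07793 × 2.03 = 0.1582 mmol/kg
Ksp = 10^(−6.15) = 7.079×10^-7
Ω = [Ca²⁺][CO3²⁻]/Ksp = (10.8×10^-3)(1.582×10^-4) / 7.079×10^-7 = 2.41

Ω = 2.41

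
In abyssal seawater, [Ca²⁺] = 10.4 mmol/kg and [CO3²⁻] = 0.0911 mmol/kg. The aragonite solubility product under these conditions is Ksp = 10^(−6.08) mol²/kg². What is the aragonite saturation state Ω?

Ω = 1.14

Ksp = 10^(−6.08) = 8.318×10^-7
Ω = [Ca²⁺][CO3²⁻]/Ksp = (10.4×10^-3)(0.0911×10^-3) / 8.318×10^-7 = 1.14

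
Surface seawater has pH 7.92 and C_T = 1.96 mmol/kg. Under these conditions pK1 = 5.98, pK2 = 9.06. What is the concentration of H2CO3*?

α₀ = 1 / (1 + K1/[H⁺] + K1K2/[H⁺]²) = 1 / (1 + 10^+1.94 + 10^+0.80)
   = 1 / (1 + 87.096 + 6.3096) = 1/94.406 = 0.01059
[CO2*] = α₀ × DIC = 0.01059 × 1.96 = 0.0208 mmol/kg

[CO2*] = 0.0208 mmol/kg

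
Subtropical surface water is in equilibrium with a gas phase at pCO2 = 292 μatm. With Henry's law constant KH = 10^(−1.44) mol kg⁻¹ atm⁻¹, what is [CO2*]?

[CO2*] = 10.6 μmol/kg

KH = 10^(−1.44) = 3.631×10^-2 mol kg⁻¹ atm⁻¹
[CO2*] = KH · pCO2 = 3.631×10^-2 × 292×10^-6 atm = 1.06×10^-5 mol/kg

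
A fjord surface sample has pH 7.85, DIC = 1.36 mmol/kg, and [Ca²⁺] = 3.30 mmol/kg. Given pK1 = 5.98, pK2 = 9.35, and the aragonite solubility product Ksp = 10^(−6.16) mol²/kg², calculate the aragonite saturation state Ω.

Ω = 0.196

α₂ = 1 / (1 + [H⁺]/K2 + [H⁺]²/(K1K2)) = 1 / (1 + 10^+1.50 + 10^-0.37)
   = 1 / (1 + 31.623 + 0.42658) = 1/33.049 = 0.03026
[CO3²⁻] = α₂ × DIC = 0.03026 × 1.36 = 0.04115 mmol/kg
Ksp = 10^(−6.16) = 6.918×10^-7
Ω = [Ca²⁺][CO3²⁻]/Ksp = (3.30×10^-3)(4.115×10^-5) / 6.918×10^-7 = 0.196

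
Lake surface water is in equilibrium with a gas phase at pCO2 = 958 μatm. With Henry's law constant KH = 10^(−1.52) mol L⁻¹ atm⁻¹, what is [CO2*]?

[CO2*] = 28.9 μmol/L

KH = 10^(−1.52) = 3.020×10^-2 mol L⁻¹ atm⁻¹
[CO2*] = KH · pCO2 = 3.020×10^-2 × 958×10^-6 atm = 2.89×10^-5 mol/L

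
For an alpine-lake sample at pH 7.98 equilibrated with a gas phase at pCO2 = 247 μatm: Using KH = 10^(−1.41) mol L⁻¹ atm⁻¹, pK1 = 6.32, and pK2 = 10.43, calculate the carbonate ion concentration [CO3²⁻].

[CO2*] = KH · pCO2 = 10^(−1.41) × 247×10^-6 = 9.609×10^-6 mol/L
α₀ = 1/(1 + K1/[H⁺] + K1K2/[H⁺]²) = 1/(1 + 10^+1.66 + 10^-0.79) = 0.02134
DIC = [CO2*]/α₀ = 9.609×10^-6 / 0.02134 = 0.4504 mmol/L
[CO3²⁻] = α₂·DIC; α₂ = 0.003460, so [CO3²⁻] = 0.003460 × 0.4504 = 0.00156 mmol/L = 1.56 μmol/L

[CO3²⁻] = 1.56 μmol/L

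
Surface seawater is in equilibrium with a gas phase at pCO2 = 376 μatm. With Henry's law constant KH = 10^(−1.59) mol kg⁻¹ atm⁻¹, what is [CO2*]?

KH = 10^(−1.59) = 2.570×10^-2 mol kg⁻¹ atm⁻¹
[CO2*] = KH · pCO2 = 2.570×10^-2 × 376×10^-6 atm = 9.66×10^-6 mol/kg

[CO2*] = 9.66 μmol/kg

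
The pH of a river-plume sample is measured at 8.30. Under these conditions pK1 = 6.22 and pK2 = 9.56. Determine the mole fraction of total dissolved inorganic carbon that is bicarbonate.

α₁ = 1 / (1 + [H⁺]/K1 + K2/[H⁺]) = 1 / (1 + 10^-2.08 + 10^-1.26)
   = 1 / (1 + 0.0083176 + 0.054954) = 1/1.0633 = 0.9405

α₁ = 0.940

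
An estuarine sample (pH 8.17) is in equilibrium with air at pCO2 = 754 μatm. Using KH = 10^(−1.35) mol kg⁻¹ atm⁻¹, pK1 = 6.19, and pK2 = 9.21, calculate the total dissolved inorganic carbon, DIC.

DIC = 3.54 mmol/kg

[CO2*] = KH · pCO2 = 10^(−1.35) × 754×10^-6 = 3.368×10^-5 mol/kg
α₀ = 1/(1 + K1/[H⁺] + K1K2/[H⁺]²) = 1/(1 + 10^+1.98 + 10^+0.94) = 0.009505
DIC = [CO2*]/α₀ = 3.368×10^-5 / 0.009505 = 3.54 mmol/kg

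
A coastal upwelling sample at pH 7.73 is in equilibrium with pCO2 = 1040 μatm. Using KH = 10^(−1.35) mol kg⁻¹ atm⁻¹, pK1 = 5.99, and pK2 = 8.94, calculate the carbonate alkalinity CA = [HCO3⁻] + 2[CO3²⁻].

CA = 2.87 mmol/kg

[CO2*] = KH · pCO2 = 10^(−1.35) × 1040×10^-6 = 4.646×10^-5 mol/kg
α₀ = 1/(1 + K1/[H⁺] + K1K2/[H⁺]²) = 1/(1 + 10^+1.74 + 10^+0.53) = 0.01685
DIC = [CO2*]/α₀ = 4.646×10^-5 / 0.01685 = 2.757 mmol/kg
CA = (α₁ + 2α₂)·DIC = (0.9260 + 2×0.05710) × 2.757 = 2.87 mmol/kg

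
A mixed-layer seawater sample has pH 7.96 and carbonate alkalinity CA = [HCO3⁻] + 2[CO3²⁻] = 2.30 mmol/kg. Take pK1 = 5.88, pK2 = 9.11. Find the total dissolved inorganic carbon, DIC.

CA = [HCO3⁻] + 2[CO3²⁻] = (α₁ + 2α₂)·DIC
At pH 7.96: [H⁺]/K1 = 10^-2.08 = 0.0083176, K2/[H⁺] = 10^-1.15 = 0.070795
α₁ = 1/(1 + 0.0083176 + 0.070795) = 1/1.0791 = 0.9267; α₂ = α₁·K2/[H⁺] = 0.06560
α₁ + 2α₂ = 1.0579
DIC = CA / (α₁ + 2α₂) = 2.30 / 1.0579 = 2.17 mmol/kg

DIC = 2.17 mmol/kg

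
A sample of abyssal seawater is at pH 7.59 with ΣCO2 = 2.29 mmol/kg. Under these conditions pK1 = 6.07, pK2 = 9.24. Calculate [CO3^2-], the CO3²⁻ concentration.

α₂ = 1 / (1 + [H⁺]/K2 + [H⁺]²/(K1K2)) = 1 / (1 + 10^+1.65 + 10^+0.13)
   = 1 / (1 + 44.668 + 1.3490) = 1/47.017 = 0.02127
[CO3²⁻] = α₂ × DIC = 0.02127 × 2.29 = 0.0487 mmol/kg

[CO3²⁻] = 0.0487 mmol/kg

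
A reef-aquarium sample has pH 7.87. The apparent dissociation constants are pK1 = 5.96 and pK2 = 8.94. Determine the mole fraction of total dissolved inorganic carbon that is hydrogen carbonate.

α₁ = 0.911

α₁ = 1 / (1 + [H⁺]/K1 + K2/[H⁺]) = 1 / (1 + 10^-1.91 + 10^-1.07)
   = 1 / (1 + 0.012303 + 0.085114) = 1/1.0974 = 0.9112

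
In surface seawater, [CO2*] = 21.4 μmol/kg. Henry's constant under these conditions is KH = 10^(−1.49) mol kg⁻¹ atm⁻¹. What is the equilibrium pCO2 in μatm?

KH = 10^(−1.49) = 3.236×10^-2 mol kg⁻¹ atm⁻¹
pCO2 = [CO2*]/KH = 21.4×10^-6 / 3.236×10^-2 = 6.61×10^-4 atm = 661 μatm

pCO2 = 661 μatm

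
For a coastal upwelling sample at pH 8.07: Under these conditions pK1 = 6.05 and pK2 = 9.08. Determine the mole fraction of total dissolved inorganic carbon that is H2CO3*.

α₀ = 1 / (1 + K1/[H⁺] + K1K2/[H⁺]²) = 1 / (1 + 10^+2.02 + 10^+1.01)
   = 1 / (1 + 104.71 + 10.233) = 1/115.95 = 0.008625

α₀ = 0.00862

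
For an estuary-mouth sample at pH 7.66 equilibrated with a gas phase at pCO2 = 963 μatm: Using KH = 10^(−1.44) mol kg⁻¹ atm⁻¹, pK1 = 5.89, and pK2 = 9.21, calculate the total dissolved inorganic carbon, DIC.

DIC = 2.15 mmol/kg

[CO2*] = KH · pCO2 = 10^(−1.44) × 963×10^-6 = 3.496×10^-5 mol/kg
α₀ = 1/(1 + K1/[H⁺] + K1K2/[H⁺]²) = 1/(1 + 10^+1.77 + 10^+0.22) = 0.01625
DIC = [CO2*]/α₀ = 3.496×10^-5 / 0.01625 = 2.15 mmol/kg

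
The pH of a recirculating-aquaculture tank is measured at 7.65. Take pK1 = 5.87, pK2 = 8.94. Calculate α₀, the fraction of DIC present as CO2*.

α₀ = 0.0155

α₀ = 1 / (1 + K1/[H⁺] + K1K2/[H⁺]²) = 1 / (1 + 10^+1.78 + 10^+0.49)
   = 1 / (1 + 60.256 + 3.0903) = 1/64.346 = 0.01554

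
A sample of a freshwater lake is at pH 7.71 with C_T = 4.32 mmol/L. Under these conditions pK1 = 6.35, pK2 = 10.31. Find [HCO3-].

α₁ = 1 / (1 + [H⁺]/K1 + K2/[H⁺]) = 1 / (1 + 10^-1.36 + 10^-2.60)
   = 1 / (1 + 0.043652 + 0.0025119) = 1/1.0462 = 0.9559
[HCO3⁻] = α₁ × DIC = 0.9559 × 4.32 = 4.13 mmol/L

[HCO3⁻] = 4.13 mmol/L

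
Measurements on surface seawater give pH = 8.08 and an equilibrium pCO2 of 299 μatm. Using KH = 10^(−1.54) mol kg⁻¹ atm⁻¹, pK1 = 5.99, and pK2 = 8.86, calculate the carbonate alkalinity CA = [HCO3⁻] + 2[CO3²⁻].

CA = 1.41 mmol/kg

[CO2*] = KH · pCO2 = 10^(−1.54) × 299×10^-6 = 8.623×10^-6 mol/kg
α₀ = 1/(1 + K1/[H⁺] + K1K2/[H⁺]²) = 1/(1 + 10^+2.09 + 10^+1.31) = 0.006923
DIC = [CO2*]/α₀ = 8.623×10^-6 / 0.006923 = 1.246 mmol/kg
CA = (α₁ + 2α₂)·DIC = (0.8517 + 2×0.1414) × 1.246 = 1.41 mmol/kg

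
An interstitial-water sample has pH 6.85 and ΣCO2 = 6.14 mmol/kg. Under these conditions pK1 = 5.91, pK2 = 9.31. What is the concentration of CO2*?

α₀ = 1 / (1 + K1/[H⁺] + K1K2/[H⁺]²) = 1 / (1 + 10^+0.94 + 10^-1.52)
   = 1 / (1 + 8.7096 + 0.030200) = 1/9.7398 = 0.1027
[CO2*] = α₀ × DIC = 0.1027 × 6.14 = 0.630 mmol/kg

[CO2*] = 0.630 mmol/kg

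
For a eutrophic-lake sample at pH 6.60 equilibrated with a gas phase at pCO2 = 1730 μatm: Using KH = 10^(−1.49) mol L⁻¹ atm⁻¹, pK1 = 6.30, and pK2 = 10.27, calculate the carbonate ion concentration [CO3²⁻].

[CO3²⁻] = 0.0239 μmol/L

[CO2*] = KH · pCO2 = 10^(−1.49) × 1730×10^-6 = 5.598×10^-5 mol/L
α₀ = 1/(1 + K1/[H⁺] + K1K2/[H⁺]²) = 1/(1 + 10^+0.30 + 10^-3.37) = 0.3338
DIC = [CO2*]/α₀ = 5.598×10^-5 / 0.3338 = 0.1677 mmol/L
[CO3²⁻] = α₂·DIC; α₂ = 0.0001424, so [CO3²⁻] = 0.0001424 × 0.1677 = 2.39×10^-5 mmol/L = 0.0239 μmol/L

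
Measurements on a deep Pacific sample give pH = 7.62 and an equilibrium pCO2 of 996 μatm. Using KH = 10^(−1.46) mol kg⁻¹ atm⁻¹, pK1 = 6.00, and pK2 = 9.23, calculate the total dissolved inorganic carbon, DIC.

DIC = 1.51 mmol/kg

[CO2*] = KH · pCO2 = 10^(−1.46) × 996×10^-6 = 3.453×10^-5 mol/kg
α₀ = 1/(1 + K1/[H⁺] + K1K2/[H⁺]²) = 1/(1 + 10^+1.62 + 10^+0.01) = 0.02288
DIC = [CO2*]/α₀ = 3.453×10^-5 / 0.02288 = 1.51 mmol/kg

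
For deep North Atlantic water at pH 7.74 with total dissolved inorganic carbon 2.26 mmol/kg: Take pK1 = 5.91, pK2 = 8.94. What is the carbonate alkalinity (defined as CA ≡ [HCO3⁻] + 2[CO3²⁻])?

CA = [HCO3⁻] + 2[CO3²⁻] = (α₁ + 2α₂)·DIC
At pH 7.74: [H⁺]/K1 = 10^-1.83 = 0.014791, K2/[H⁺] = 10^-1.20 = 0.063096
α₁ = 1/(1 + 0.014791 + 0.063096) = 1/1.0779 = 0.9277; α₂ = α₁·K2/[H⁺] = 0.05854
α₁ + 2α₂ = 1.0448
CA = 1.0448 × 2.26 = 2.36 mmol/kg

CA = 2.36 mmol/kg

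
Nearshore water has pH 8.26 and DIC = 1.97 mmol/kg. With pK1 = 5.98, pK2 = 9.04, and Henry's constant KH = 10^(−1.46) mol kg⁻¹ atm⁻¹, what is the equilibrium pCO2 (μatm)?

pCO2 = 255 μatm

α₀ = 1 / (1 + K1/[H⁺] + K1K2/[H⁺]²) = 1 / (1 + 10^+2.28 + 10^+1.50)
   = 1 / (1 + 190.55 + 31.623) = 1/223.17 = 0.004481
[CO2*] = α₀ × DIC = 0.004481 × 1.97 = 0.008827 mmol/kg = 8.827 μmol/kg
pCO2 = [CO2*]/KH = 8.827×10^-6 / 3.467×10^-2 = 255 μatm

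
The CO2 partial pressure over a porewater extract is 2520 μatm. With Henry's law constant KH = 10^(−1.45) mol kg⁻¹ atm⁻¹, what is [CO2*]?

KH = 10^(−1.45) = 3.548×10^-2 mol kg⁻¹ atm⁻¹
[CO2*] = KH · pCO2 = 3.548×10^-2 × 2520×10^-6 atm = 8.94×10^-5 mol/kg

[CO2*] = 89.4 μmol/kg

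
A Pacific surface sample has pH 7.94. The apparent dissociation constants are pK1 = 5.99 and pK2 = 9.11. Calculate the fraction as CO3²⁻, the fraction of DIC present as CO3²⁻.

α₂ = 1 / (1 + [H⁺]/K2 + [H⁺]²/(K1K2)) = 1 / (1 + 10^+1.17 + 10^-0.78)
   = 1 / (1 + 14.791 + 0.16596) = 1/15.957 = 0.06267

α₂ = 0.0627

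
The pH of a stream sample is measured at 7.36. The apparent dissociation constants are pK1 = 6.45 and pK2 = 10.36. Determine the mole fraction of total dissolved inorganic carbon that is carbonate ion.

α₂ = 1 / (1 + [H⁺]/K2 + [H⁺]²/(K1K2)) = 1 / (1 + 10^+3.00 + 10^+2.09)
   = 1 / (1 + 1000.0 + 123.03) = 1/1124.0 = 0.0008897

α₂ = 0.000890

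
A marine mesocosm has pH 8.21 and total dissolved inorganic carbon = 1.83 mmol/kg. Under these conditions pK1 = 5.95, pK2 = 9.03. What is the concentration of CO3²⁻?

[CO3²⁻] = 0.239 mmol/kg

α₂ = 1 / (1 + [H⁺]/K2 + [H⁺]²/(K1K2)) = 1 / (1 + 10^+0.82 + 10^-1.44)
   = 1 / (1 + 6.6069 + 0.036308) = 1/7.6432 = 0.1308
[CO3²⁻] = α₂ × DIC = 0.1308 × 1.83 = 0.239 mmol/kg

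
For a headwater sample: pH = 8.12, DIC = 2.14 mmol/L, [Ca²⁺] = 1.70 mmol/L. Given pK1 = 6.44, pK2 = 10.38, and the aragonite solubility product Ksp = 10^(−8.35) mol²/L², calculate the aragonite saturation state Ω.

Ω = 4.36

α₂ = 1 / (1 + [H⁺]/K2 + [H⁺]²/(K1K2)) = 1 / (1 + 10^+2.26 + 10^+0.58)
   = 1 / (1 + 181.97 + 3.8019) = 1/186.77 = 0.005354
[CO3²⁻] = α₂ × DIC = 0.005354 × 2.14 = 0.01146 mmol/L = 11.46 μmol/L
Ksp = 10^(−8.35) = 4.467×10^-9
Ω = [Ca²⁺][CO3²⁻]/Ksp = (1.70×10^-3)(1.146×10^-5) / 4.467×10^-9 = 4.36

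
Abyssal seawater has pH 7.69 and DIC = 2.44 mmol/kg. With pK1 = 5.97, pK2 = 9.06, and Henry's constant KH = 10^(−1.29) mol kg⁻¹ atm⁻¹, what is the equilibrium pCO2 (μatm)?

pCO2 = 854 μatm

α₀ = 1 / (1 + K1/[H⁺] + K1K2/[H⁺]²) = 1 / (1 + 10^+1.72 + 10^+0.35)
   = 1 / (1 + 52.481 + 2.2387) = 1/55.719 = 0.01795
[CO2*] = α₀ × DIC = 0.01795 × 2.44 = 0.04379 mmol/kg
pCO2 = [CO2*]/KH = 4.379×10^-5 / 5.129×10^-2 = 854 μatm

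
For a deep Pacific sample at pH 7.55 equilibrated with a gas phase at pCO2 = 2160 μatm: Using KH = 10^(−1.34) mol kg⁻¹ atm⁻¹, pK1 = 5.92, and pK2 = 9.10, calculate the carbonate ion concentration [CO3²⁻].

[CO2*] = KH · pCO2 = 10^(−1.34) × 2160×10^-6 = 9.873×10^-5 mol/kg
α₀ = 1/(1 + K1/[H⁺] + K1K2/[H⁺]²) = 1/(1 + 10^+1.63 + 10^+0.08) = 0.02229
DIC = [CO2*]/α₀ = 9.873×10^-5 / 0.02229 = 4.429 mmol/kg
[CO3²⁻] = α₂·DIC; α₂ = 0.02680, so [CO3²⁻] = 0.02680 × 4.429 = 0.119 mmol/kg

[CO3²⁻] = 0.119 mmol/kg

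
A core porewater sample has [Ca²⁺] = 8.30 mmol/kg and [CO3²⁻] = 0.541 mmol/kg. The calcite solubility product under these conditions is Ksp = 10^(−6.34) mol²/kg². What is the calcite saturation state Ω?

Ω = 9.82

Ksp = 10^(−6.34) = 4.571×10^-7
Ω = [Ca²⁺][CO3²⁻]/Ksp = (8.30×10^-3)(0.541×10^-3) / 4.571×10^-7 = 9.82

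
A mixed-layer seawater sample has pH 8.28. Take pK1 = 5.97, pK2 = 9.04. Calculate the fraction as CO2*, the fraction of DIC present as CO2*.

α₀ = 0.00416

α₀ = 1 / (1 + K1/[H⁺] + K1K2/[H⁺]²) = 1 / (1 + 10^+2.31 + 10^+1.55)
   = 1 / (1 + 204.17 + 35.481) = 1/240.66 = 0.004155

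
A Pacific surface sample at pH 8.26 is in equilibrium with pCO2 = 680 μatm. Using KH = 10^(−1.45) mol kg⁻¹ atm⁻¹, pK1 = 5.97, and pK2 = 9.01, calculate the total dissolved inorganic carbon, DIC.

DIC = 5.57 mmol/kg

[CO2*] = KH · pCO2 = 10^(−1.45) × 680×10^-6 = 2.413×10^-5 mol/kg
α₀ = 1/(1 + K1/[H⁺] + K1K2/[H⁺]²) = 1/(1 + 10^+2.29 + 10^+1.54) = 0.004335
DIC = [CO2*]/α₀ = 2.413×10^-5 / 0.004335 = 5.57 mmol/kg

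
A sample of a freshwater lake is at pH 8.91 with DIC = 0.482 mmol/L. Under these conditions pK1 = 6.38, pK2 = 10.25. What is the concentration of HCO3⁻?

[HCO3⁻] = 0.460 mmol/L

α₁ = 1 / (1 + [H⁺]/K1 + K2/[H⁺]) = 1 / (1 + 10^-2.53 + 10^-1.34)
   = 1 / (1 + 0.0029512 + 0.045709) = 1/1.0487 = 0.9536
[HCO3⁻] = α₁ × DIC = 0.9536 × 0.482 = 0.460 mmol/L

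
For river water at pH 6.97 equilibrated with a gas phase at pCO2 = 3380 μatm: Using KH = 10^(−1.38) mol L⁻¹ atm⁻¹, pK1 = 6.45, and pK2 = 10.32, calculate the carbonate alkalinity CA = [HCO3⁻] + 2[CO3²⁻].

CA = 0.467 mmol/L

[CO2*] = KH · pCO2 = 10^(−1.38) × 3380×10^-6 = 1.409×10^-4 mol/L
α₀ = 1/(1 + K1/[H⁺] + K1K2/[H⁺]²) = 1/(1 + 10^+0.52 + 10^-2.83) = 0.2319
DIC = [CO2*]/α₀ = 1.409×10^-4 / 0.2319 = 0.6077 mmol/L
CA = (α₁ + 2α₂)·DIC = (0.7678 + 2×0.0003430) × 0.6077 = 0.467 mmol/L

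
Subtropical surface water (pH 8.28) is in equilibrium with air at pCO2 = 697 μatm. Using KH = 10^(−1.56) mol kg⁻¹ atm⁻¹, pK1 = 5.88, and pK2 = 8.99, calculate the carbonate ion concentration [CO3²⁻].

[CO3²⁻] = 0.940 mmol/kg

[CO2*] = KH · pCO2 = 10^(−1.56) × 697×10^-6 = 1.920×10^-5 mol/kg
α₀ = 1/(1 + K1/[H⁺] + K1K2/[H⁺]²) = 1/(1 + 10^+2.40 + 10^+1.69) = 0.003320
DIC = [CO2*]/α₀ = 1.920×10^-5 / 0.003320 = 5.781 mmol/kg
[CO3²⁻] = α₂·DIC; α₂ = 0.1626, so [CO3²⁻] = 0.1626 × 5.781 = 0.940 mmol/kg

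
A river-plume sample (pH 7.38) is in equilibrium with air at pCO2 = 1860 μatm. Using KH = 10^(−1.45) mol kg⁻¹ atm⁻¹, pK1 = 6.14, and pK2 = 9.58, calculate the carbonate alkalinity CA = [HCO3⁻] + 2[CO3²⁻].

CA = 1.16 mmol/kg

[CO2*] = KH · pCO2 = 10^(−1.45) × 1860×10^-6 = 6.600×10^-5 mol/kg
α₀ = 1/(1 + K1/[H⁺] + K1K2/[H⁺]²) = 1/(1 + 10^+1.24 + 10^-0.96) = 0.05409
DIC = [CO2*]/α₀ = 6.600×10^-5 / 0.05409 = 1.220 mmol/kg
CA = (α₁ + 2α₂)·DIC = (0.9400 + 2×0.005931) × 1.220 = 1.16 mmol/kg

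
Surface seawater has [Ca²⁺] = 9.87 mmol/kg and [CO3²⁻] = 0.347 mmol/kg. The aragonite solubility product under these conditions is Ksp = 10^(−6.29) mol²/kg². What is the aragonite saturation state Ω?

Ksp = 10^(−6.29) = 5.129×10^-7
Ω = [Ca²⁺][CO3²⁻]/Ksp = (9.87×10^-3)(0.347×10^-3) / 5.129×10^-7 = 6.68

Ω = 6.68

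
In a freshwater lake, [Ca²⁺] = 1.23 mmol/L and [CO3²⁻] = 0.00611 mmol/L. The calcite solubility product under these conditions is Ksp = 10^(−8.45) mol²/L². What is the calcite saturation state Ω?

Ω = 2.12

Ksp = 10^(−8.45) = 3.548×10^-9
Ω = [Ca²⁺][CO3²⁻]/Ksp = (1.23×10^-3)(0.00611×10^-3) / 3.548×10^-9 = 2.12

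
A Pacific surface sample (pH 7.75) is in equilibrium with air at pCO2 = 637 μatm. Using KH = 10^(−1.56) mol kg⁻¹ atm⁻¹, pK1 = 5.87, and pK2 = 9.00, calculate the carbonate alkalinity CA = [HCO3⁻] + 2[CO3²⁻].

CA = 1.48 mmol/kg

[CO2*] = KH · pCO2 = 10^(−1.56) × 637×10^-6 = 1.754×10^-5 mol/kg
α₀ = 1/(1 + K1/[H⁺] + K1K2/[H⁺]²) = 1/(1 + 10^+1.88 + 10^+0.63) = 0.01233
DIC = [CO2*]/α₀ = 1.754×10^-5 / 0.01233 = 1.423 mmol/kg
CA = (α₁ + 2α₂)·DIC = (0.9351 + 2×0.05258) × 1.423 = 1.48 mmol/kg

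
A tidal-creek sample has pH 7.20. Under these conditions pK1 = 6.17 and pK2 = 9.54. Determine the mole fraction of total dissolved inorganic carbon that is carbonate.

α₂ = 1 / (1 + [H⁺]/K2 + [H⁺]²/(K1K2)) = 1 / (1 + 10^+2.34 + 10^+1.31)
   = 1 / (1 + 218.78 + 20.417) = 1/240.19 = 0.004163

α₂ = 0.00416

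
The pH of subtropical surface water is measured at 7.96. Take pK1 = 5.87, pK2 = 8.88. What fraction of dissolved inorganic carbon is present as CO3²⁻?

α₂ = 0.107

α₂ = 1 / (1 + [H⁺]/K2 + [H⁺]²/(K1K2)) = 1 / (1 + 10^+0.92 + 10^-1.17)
   = 1 / (1 + 8.3176 + 0.067608) = 1/9.3852 = 0.1066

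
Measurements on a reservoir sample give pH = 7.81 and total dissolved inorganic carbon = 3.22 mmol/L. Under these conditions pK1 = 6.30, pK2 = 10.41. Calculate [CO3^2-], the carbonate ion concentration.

[CO3²⁻] = 7.83 μmol/L

α₂ = 1 / (1 + [H⁺]/K2 + [H⁺]²/(K1K2)) = 1 / (1 + 10^+2.60 + 10^+1.09)
   = 1 / (1 + 398.11 + 12.303) = 1/411.41 = 0.002431
[CO3²⁻] = α₂ × DIC = 0.002431 × 3.22 = 0.00783 mmol/L = 7.83 μmol/L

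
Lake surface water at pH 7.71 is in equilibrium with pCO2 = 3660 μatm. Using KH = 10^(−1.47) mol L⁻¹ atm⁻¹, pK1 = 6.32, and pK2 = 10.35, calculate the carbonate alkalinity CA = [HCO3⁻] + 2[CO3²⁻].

[CO2*] = KH · pCO2 = 10^(−1.47) × 3660×10^-6 = 1.240×10^-4 mol/L
α₀ = 1/(1 + K1/[H⁺] + K1K2/[H⁺]²) = 1/(1 + 10^+1.39 + 10^-1.25) = 0.03906
DIC = [CO2*]/α₀ = 1.240×10^-4 / 0.03906 = 3.175 mmol/L
CA = (α₁ + 2α₂)·DIC = (0.9587 + 2×0.002196) × 3.175 = 3.06 mmol/L

CA = 3.06 mmol/L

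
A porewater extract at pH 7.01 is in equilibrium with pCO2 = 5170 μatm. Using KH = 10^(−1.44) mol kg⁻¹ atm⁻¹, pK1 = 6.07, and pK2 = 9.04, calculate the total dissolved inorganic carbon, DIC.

[CO2*] = KH · pCO2 = 10^(−1.44) × 5170×10^-6 = 1.877×10^-4 mol/kg
α₀ = 1/(1 + K1/[H⁺] + K1K2/[H⁺]²) = 1/(1 + 10^+0.94 + 10^-1.09) = 0.1021
DIC = [CO2*]/α₀ = 1.877×10^-4 / 0.1021 = 1.84 mmol/kg

DIC = 1.84 mmol/kg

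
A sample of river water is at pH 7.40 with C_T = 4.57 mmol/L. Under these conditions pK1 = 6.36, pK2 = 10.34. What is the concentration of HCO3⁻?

α₁ = 1 / (1 + [H⁺]/K1 + K2/[H⁺]) = 1 / (1 + 10^-1.04 + 10^-2.94)
   = 1 / (1 + 0.091201 + 0.0011482) = 1/1.0923 = 0.9155
[HCO3⁻] = α₁ × DIC = 0.9155 × 4.57 = 4.18 mmol/L

[HCO3⁻] = 4.18 mmol/L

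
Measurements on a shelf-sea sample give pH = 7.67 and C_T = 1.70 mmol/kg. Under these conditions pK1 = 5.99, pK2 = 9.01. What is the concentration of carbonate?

α₂ = 1 / (1 + [H⁺]/K2 + [H⁺]²/(K1K2)) = 1 / (1 + 10^+1.34 + 10^-0.34)
   = 1 / (1 + 21.878 + 0.45709) = 1/23.335 = 0.04285
[CO3²⁻] = α₂ × DIC = 0.04285 × 1.70 = 0.0729 mmol/kg

[CO3²⁻] = 0.0729 mmol/kg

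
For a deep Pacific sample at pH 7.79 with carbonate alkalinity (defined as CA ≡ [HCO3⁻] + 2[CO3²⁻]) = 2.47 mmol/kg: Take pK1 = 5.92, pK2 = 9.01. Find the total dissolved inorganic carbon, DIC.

DIC = 2.37 mmol/kg

CA = [HCO3⁻] + 2[CO3²⁻] = (α₁ + 2α₂)·DIC
At pH 7.79: [H⁺]/K1 = 10^-1.87 = 0.013490, K2/[H⁺] = 10^-1.22 = 0.060256
α₁ = 1/(1 + 0.013490 + 0.060256) = 1/1.0737 = 0.9313; α₂ = α₁·K2/[H⁺] = 0.05612
α₁ + 2α₂ = 1.0436
DIC = CA / (α₁ + 2α₂) = 2.47 / 1.0436 = 2.37 mmol/kg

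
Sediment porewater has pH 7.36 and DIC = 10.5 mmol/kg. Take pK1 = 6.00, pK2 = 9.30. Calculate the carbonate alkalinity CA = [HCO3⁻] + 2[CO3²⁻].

CA = 10.2 mmol/kg

CA = [HCO3⁻] + 2[CO3²⁻] = (α₁ + 2α₂)·DIC
At pH 7.36: [H⁺]/K1 = 10^-1.36 = 0.043652, K2/[H⁺] = 10^-1.94 = 0.011482
α₁ = 1/(1 + 0.043652 + 0.011482) = 1/1.0551 = 0.9477; α₂ = α₁·K2/[H⁺] = 0.01088
α₁ + 2α₂ = 0.9695
CA = 0.9695 × 10.5 = 10.2 mmol/kg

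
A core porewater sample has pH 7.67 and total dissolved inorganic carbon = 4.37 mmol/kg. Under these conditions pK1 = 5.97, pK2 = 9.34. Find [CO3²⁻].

[CO3²⁻] = 0.0897 mmol/kg

α₂ = 1 / (1 + [H⁺]/K2 + [H⁺]²/(K1K2)) = 1 / (1 + 10^+1.67 + 10^-0.03)
   = 1 / (1 + 46.774 + 0.93325) = 1/48.707 = 0.02053
[CO3²⁻] = α₂ × DIC = 0.02053 × 4.37 = 0.0897 mmol/kg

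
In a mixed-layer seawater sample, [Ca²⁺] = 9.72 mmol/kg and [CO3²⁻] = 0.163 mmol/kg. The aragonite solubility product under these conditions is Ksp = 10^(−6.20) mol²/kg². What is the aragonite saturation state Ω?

Ksp = 10^(−6.20) = 6.310×10^-7
Ω = [Ca²⁺][CO3²⁻]/Ksp = (9.72×10^-3)(0.163×10^-3) / 6.310×10^-7 = 2.51

Ω = 2.51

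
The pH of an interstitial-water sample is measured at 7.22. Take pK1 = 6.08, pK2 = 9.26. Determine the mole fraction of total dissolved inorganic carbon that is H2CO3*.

α₀ = 1 / (1 + K1/[H⁺] + K1K2/[H⁺]²) = 1 / (1 + 10^+1.14 + 10^-0.90)
   = 1 / (1 + 13.804 + 0.12589) = 1/14.930 = 0.06698

α₀ = 0.0670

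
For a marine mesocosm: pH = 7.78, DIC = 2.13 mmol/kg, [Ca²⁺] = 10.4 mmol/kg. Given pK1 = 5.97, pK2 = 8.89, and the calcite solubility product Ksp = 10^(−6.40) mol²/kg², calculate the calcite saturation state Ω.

Ω = 3.95

α₂ = 1 / (1 + [H⁺]/K2 + [H⁺]²/(K1K2)) = 1 / (1 + 10^+1.11 + 10^-0.70)
   = 1 / (1 + 12.882 + 0.19953) = 1/14.082 = 0.07101
[CO3²⁻] = α₂ × DIC = 0.07101 × 2.13 = 0.1513 mmol/kg
Ksp = 10^(−6.40) = 3.981×10^-7
Ω = [Ca²⁺][CO3²⁻]/Ksp = (10.4×10^-3)(1.513×10^-4) / 3.981×10^-7 = 3.95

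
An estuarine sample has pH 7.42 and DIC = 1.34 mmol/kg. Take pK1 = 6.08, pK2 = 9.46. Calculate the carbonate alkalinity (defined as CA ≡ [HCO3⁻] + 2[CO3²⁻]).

CA = [HCO3⁻] + 2[CO3²⁻] = (α₁ + 2α₂)·DIC
At pH 7.42: [H⁺]/K1 = 10^-1.34 = 0.045709, K2/[H⁺] = 10^-2.04 = 0.0091201
α₁ = 1/(1 + 0.045709 + 0.0091201) = 1/1.0548 = 0.9480; α₂ = α₁·K2/[H⁺] = 0.008646
α₁ + 2α₂ = 0.9653
CA = 0.9653 × 1.34 = 1.29 mmol/kg

CA = 1.29 mmol/kg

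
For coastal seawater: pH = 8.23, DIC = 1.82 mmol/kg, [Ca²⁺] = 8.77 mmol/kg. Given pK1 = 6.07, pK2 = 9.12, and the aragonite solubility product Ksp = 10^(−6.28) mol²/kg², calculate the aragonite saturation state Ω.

α₂ = 1 / (1 + [H⁺]/K2 + [H⁺]²/(K1K2)) = 1 / (1 + 10^+0.89 + 10^-1.27)
   = 1 / (1 + 7.7625 + 0.053703) = 1/8.8162 = 0.1134
[CO3²⁻] = α₂ × DIC = 0.1134 × 1.82 = 0.2064 mmol/kg
Ksp = 10^(−6.28) = 5.248×10^-7
Ω = [Ca²⁺][CO3²⁻]/Ksp = (8.77×10^-3)(2.064×10^-4) / 5.248×10^-7 = 3.45

Ω = 3.45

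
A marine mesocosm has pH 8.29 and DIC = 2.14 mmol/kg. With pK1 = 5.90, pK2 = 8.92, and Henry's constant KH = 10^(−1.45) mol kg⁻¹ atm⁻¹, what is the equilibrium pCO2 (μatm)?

α₀ = 1 / (1 + K1/[H⁺] + K1K2/[H⁺]²) = 1 / (1 + 10^+2.39 + 10^+1.76)
   = 1 / (1 + 245.47 + 57.544) = 1/304.01 = 0.003289
[CO2*] = α₀ × DIC = 0.003289 × 2.14 = 0.007039 mmol/kg = 7.039 μmol/kg
pCO2 = [CO2*]/KH = 7.039×10^-6 / 3.548×10^-2 = 198 μatm

pCO2 = 198 μatm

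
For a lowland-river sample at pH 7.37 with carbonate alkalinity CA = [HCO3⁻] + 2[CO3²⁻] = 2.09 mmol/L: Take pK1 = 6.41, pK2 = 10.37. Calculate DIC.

CA = [HCO3⁻] + 2[CO3²⁻] = (α₁ + 2α₂)·DIC
At pH 7.37: [H⁺]/K1 = 10^-0.96 = 0.10965, K2/[H⁺] = 10^-3.00 = 0.0010000
α₁ = 1/(1 + 0.10965 + 0.0010000) = 1/1.1106 = 0.9004; α₂ = α₁·K2/[H⁺] = 0.0009004
α₁ + 2α₂ = 0.9022
DIC = CA / (α₁ + 2α₂) = 2.09 / 0.9022 = 2.32 mmol/L

DIC = 2.32 mmol/L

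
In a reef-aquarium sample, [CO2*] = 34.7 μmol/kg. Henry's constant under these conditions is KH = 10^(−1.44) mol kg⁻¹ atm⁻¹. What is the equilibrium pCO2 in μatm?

KH = 10^(−1.44) = 3.631×10^-2 mol kg⁻¹ atm⁻¹
pCO2 = [CO2*]/KH = 34.7×10^-6 / 3.631×10^-2 = 9.56×10^-4 atm = 956 μatm

pCO2 = 956 μatm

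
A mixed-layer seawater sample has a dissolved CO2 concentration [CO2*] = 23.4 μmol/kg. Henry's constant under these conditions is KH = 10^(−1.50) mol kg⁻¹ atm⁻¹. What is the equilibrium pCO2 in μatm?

KH = 10^(−1.50) = 3.162×10^-2 mol kg⁻¹ atm⁻¹
pCO2 = [CO2*]/KH = 23.4×10^-6 / 3.162×10^-2 = 7.40×10^-4 atm = 740 μatm

pCO2 = 740 μatm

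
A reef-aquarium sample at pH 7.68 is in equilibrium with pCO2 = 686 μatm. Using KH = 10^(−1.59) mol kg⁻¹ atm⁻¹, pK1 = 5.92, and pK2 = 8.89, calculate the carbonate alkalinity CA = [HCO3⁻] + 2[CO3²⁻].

CA = 1.14 mmol/kg

[CO2*] = KH · pCO2 = 10^(−1.59) × 686×10^-6 = 1.763×10^-5 mol/kg
α₀ = 1/(1 + K1/[H⁺] + K1K2/[H⁺]²) = 1/(1 + 10^+1.76 + 10^+0.55) = 0.01611
DIC = [CO2*]/α₀ = 1.763×10^-5 / 0.01611 = 1.095 mmol/kg
CA = (α₁ + 2α₂)·DIC = (0.9268 + 2×0.05714) × 1.095 = 1.14 mmol/kg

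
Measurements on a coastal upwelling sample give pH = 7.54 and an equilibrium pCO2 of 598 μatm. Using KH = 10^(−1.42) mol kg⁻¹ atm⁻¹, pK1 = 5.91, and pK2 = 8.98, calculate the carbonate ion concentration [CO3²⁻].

[CO3²⁻] = 0.0352 mmol/kg

[CO2*] = KH · pCO2 = 10^(−1.42) × 598×10^-6 = 2.274×10^-5 mol/kg
α₀ = 1/(1 + K1/[H⁺] + K1K2/[H⁺]²) = 1/(1 + 10^+1.63 + 10^+0.19) = 0.02212
DIC = [CO2*]/α₀ = 2.274×10^-5 / 0.02212 = 1.028 mmol/kg
[CO3²⁻] = α₂·DIC; α₂ = 0.03426, so [CO3²⁻] = 0.03426 × 1.028 = 0.0352 mmol/kg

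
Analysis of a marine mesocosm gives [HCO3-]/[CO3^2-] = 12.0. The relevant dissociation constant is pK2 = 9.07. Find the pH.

pH = 7.99

From K2 = [H⁺][CO3^2-]/[HCO3-]:  pH = pK2 − log₁₀([HCO3-]/[CO3^2-])
log₁₀(12.0) = +1.079
pH = 9.07 − (+1.079) = 7.99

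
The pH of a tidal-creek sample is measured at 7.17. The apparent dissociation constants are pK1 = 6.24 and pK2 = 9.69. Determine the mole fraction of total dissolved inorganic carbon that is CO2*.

α₀ = 1 / (1 + K1/[H⁺] + K1K2/[H⁺]²) = 1 / (1 + 10^+0.93 + 10^-1.59)
   = 1 / (1 + 8.5114 + 0.025704) = 1/9.5371 = 0.1049

α₀ = 0.105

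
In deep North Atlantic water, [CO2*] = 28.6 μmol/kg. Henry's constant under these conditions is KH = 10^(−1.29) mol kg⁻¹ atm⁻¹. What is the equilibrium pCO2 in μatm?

KH = 10^(−1.29) = 5.129×10^-2 mol kg⁻¹ atm⁻¹
pCO2 = [CO2*]/KH = 28.6×10^-6 / 5.129×10^-2 = 5.58×10^-4 atm = 558 μatm

pCO2 = 558 μatm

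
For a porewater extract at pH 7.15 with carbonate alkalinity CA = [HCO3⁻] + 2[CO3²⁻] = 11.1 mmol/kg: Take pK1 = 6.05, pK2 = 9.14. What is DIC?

CA = [HCO3⁻] + 2[CO3²⁻] = (α₁ + 2α₂)·DIC
At pH 7.15: [H⁺]/K1 = 10^-1.10 = 0.079433, K2/[H⁺] = 10^-1.99 = 0.010233
α₁ = 1/(1 + 0.079433 + 0.010233) = 1/1.0897 = 0.9177; α₂ = α₁·K2/[H⁺] = 0.009391
α₁ + 2α₂ = 0.9365
DIC = CA / (α₁ + 2α₂) = 11.1 / 0.9365 = 11.9 mmol/kg

DIC = 11.9 mmol/kg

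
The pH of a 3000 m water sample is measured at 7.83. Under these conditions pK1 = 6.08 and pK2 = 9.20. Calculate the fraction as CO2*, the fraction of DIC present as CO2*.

α₀ = 1 / (1 + K1/[H⁺] + K1K2/[H⁺]²) = 1 / (1 + 10^+1.75 + 10^+0.38)
   = 1 / (1 + 56.234 + 2.3988) = 1/59.633 = 0.01677

α₀ = 0.0168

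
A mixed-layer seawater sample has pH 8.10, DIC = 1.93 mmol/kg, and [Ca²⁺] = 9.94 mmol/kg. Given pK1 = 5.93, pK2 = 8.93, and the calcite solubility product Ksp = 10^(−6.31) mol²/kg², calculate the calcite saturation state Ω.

α₂ = 1 / (1 + [H⁺]/K2 + [H⁺]²/(K1K2)) = 1 / (1 + 10^+0.83 + 10^-1.34)
   = 1 / (1 + 6.7608 + 0.045709) = 1/7.8065 = 0.1281
[CO3²⁻] = α₂ × DIC = 0.1281 × 1.93 = 0.2472 mmol/kg
Ksp = 10^(−6.31) = 4.898×10^-7
Ω = [Ca²⁺][CO3²⁻]/Ksp = (9.94×10^-3)(2.472×10^-4) / 4.898×10^-7 = 5.02

Ω = 5.02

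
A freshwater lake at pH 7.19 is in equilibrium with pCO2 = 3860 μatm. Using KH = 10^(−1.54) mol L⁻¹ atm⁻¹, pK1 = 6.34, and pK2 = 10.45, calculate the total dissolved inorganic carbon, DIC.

[CO2*] = KH · pCO2 = 10^(−1.54) × 3860×10^-6 = 1.113×10^-4 mol/L
α₀ = 1/(1 + K1/[H⁺] + K1K2/[H⁺]²) = 1/(1 + 10^+0.85 + 10^-2.41) = 0.1237
DIC = [CO2*]/α₀ = 1.113×10^-4 / 0.1237 = 0.900 mmol/L

DIC = 0.900 mmol/L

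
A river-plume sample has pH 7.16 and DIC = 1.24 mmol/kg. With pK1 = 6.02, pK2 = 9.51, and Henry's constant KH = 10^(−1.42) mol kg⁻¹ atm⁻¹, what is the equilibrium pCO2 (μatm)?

pCO2 = 2190 μatm

α₀ = 1 / (1 + K1/[H⁺] + K1K2/[H⁺]²) = 1 / (1 + 10^+1.14 + 10^-1.21)
   = 1 / (1 + 13.804 + 0.061660) = 1/14.866 = 0.06727
[CO2*] = α₀ × DIC = 0.06727 × 1.24 = 0.08341 mmol/kg
pCO2 = [CO2*]/KH = 8.341×10^-5 / 3.802×10^-2 = 2190 μatm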